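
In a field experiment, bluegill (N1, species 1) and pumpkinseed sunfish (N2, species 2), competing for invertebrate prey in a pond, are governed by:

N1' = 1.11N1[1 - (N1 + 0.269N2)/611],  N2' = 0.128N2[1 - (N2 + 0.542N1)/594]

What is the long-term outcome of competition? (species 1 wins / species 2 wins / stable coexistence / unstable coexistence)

stable coexistence

Compare the nullcline intercepts: K1/α12 = 611/0.269 = 2270 > K2 = 594; K2/α21 = 594/0.542 = 1100 > K1 = 611.
Since both inequalities hold, each species can invade when rare, so the interior equilibrium is stable.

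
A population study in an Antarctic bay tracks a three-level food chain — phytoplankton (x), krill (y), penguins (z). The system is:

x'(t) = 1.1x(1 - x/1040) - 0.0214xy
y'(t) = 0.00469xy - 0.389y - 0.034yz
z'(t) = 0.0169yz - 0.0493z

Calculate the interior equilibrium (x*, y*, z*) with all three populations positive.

From dz/dt = 0: 0.0169y* = 0.0493, so y* = 2.92.
From dx/dt = 0: 1.1(1 - x*/1040) = 0.0214·2.92, giving x* = 1040·(1 - 0.0568) = 981.
From dy/dt = 0: 0.00469·981 - 0.389 = 0.034z*, so z* = 4.21/0.034 = 124.

x* ≈ 981, y* ≈ 2.92, z* ≈ 124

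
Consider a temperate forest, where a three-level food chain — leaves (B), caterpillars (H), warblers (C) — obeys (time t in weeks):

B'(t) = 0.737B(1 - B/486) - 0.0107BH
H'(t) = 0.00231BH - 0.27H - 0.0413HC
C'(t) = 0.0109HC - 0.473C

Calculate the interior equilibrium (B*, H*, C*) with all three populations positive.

B* ≈ 180, H* ≈ 43.4, C* ≈ 3.52

From dC/dt = 0: 0.0109H* = 0.473, so H* = 43.4.
From dB/dt = 0: 0.737(1 - B*/486) = 0.0107·43.4, giving B* = 486·(1 - 0.63) = 180.
From dH/dt = 0: 0.00231·180 - 0.27 = 0.0413C*, so C* = 0.145/0.0413 = 3.52.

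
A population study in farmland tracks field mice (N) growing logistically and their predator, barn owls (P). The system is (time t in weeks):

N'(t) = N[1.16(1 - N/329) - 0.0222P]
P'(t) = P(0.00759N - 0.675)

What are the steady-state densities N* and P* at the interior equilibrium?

From dP/dt = 0 with P > 0: 0.00759N* = 0.675, so N* = 88.9.
Substitute into dN/dt = 0: 1.16(1 - 88.9/329) = 0.0222P*.
The bracket is 0.73, giving P* = 0.846/0.0222 = 38.1.

N* ≈ 88.9, P* ≈ 38.1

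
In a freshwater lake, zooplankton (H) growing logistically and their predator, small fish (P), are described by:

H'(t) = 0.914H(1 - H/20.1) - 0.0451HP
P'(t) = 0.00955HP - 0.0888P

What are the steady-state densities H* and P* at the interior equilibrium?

From dP/dt = 0 with P > 0: 0.00955H* = 0.0888, so H* = 9.3.
Substitute into dH/dt = 0: 0.914(1 - 9.3/20.1) = 0.0451P*.
The bracket is 0.537, giving P* = 0.491/0.0451 = 10.9.

H* ≈ 9.3, P* ≈ 10.9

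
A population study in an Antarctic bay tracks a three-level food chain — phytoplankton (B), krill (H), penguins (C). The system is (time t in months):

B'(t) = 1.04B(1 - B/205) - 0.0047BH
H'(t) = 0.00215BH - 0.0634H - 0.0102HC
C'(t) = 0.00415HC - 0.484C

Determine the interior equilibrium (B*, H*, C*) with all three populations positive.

B* ≈ 97, H* ≈ 117, C* ≈ 14.2

From dC/dt = 0: 0.00415H* = 0.484, so H* = 117.
From dB/dt = 0: 1.04(1 - B*/205) = 0.0047·117, giving B* = 205·(1 - 0.527) = 97.
From dH/dt = 0: 0.00215·97 - 0.0634 = 0.0102C*, so C* = 0.145/0.0102 = 14.2.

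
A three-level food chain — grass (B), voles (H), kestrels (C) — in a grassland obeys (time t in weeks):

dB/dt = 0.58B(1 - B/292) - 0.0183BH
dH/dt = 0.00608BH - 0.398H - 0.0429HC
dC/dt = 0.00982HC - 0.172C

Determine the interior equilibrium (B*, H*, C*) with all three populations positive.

From dC/dt = 0: 0.00982H* = 0.172, so H* = 17.5.
From dB/dt = 0: 0.58(1 - B*/292) = 0.0183·17.5, giving B* = 292·(1 - 0.553) = 131.
From dH/dt = 0: 0.00608·131 - 0.398 = 0.0429C*, so C* = 0.396/0.0429 = 9.24.

B* ≈ 131, H* ≈ 17.5, C* ≈ 9.24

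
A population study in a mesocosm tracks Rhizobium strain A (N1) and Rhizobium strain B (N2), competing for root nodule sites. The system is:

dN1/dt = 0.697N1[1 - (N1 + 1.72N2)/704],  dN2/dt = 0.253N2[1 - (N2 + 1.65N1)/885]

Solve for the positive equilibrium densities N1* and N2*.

N1* ≈ 445, N2* ≈ 150

Setting both brackets to zero gives the nullclines N1 + 1.72N2 = 704 and 1.65N1 + N2 = 885.
Substituting N2 = 885 - 1.65N1 into the first: N1(1 - 1.72·1.65) = 704 - 1.72·885.
So N1* = -818/-1.84 = 445, and then N2* = 885 - 1.65·445 = 150.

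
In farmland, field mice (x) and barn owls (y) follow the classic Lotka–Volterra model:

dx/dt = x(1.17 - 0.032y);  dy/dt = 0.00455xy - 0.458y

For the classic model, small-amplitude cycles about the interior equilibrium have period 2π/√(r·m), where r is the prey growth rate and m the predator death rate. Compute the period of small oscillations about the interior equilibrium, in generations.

Here r = 1.17 and m = 0.458, so r·m = 0.536.
ω = √0.536 = 0.732 per generation, hence T = 2π/ω ≈ 8.58 generations.

T ≈ 8.58 generations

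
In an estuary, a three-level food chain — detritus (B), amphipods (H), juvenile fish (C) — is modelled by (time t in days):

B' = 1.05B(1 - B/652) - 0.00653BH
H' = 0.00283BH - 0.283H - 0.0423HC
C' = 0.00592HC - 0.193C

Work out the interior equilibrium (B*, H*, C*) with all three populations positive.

From dC/dt = 0: 0.00592H* = 0.193, so H* = 32.6.
From dB/dt = 0: 1.05(1 - B*/652) = 0.00653·32.6, giving B* = 652·(1 - 0.203) = 520.
From dH/dt = 0: 0.00283·520 - 0.283 = 0.0423C*, so C* = 1.19/0.0423 = 28.1.

B* ≈ 520, H* ≈ 32.6, C* ≈ 28.1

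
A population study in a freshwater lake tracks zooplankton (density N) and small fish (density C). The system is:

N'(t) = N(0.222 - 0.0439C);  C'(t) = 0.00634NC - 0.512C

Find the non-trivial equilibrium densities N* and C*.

Set dC/dt = 0 with C > 0: 0.00634N - 0.512 = 0, so N* = 0.512/0.00634 = 80.8.
Set dN/dt = 0 with N > 0: 0.222 - 0.0439C = 0, so C* = 0.222/0.0439 = 5.06.

N* ≈ 80.8, C* ≈ 5.06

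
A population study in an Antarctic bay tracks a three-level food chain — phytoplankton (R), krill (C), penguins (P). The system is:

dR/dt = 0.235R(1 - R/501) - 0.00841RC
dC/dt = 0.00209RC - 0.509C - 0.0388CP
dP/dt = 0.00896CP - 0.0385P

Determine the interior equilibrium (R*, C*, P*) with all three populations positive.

R* ≈ 424, C* ≈ 4.3, P* ≈ 9.72

From dP/dt = 0: 0.00896C* = 0.0385, so C* = 4.3.
From dR/dt = 0: 0.235(1 - R*/501) = 0.00841·4.3, giving R* = 501·(1 - 0.154) = 424.
From dC/dt = 0: 0.00209·424 - 0.509 = 0.0388P*, so P* = 0.377/0.0388 = 9.72.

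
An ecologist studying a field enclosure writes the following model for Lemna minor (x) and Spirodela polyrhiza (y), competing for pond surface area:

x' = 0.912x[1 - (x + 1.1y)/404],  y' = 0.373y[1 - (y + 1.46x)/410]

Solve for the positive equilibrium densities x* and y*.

x* ≈ 77.6, y* ≈ 297

Setting both brackets to zero gives the nullclines x + 1.1y = 404 and 1.46x + y = 410.
Substituting y = 410 - 1.46x into the first: x(1 - 1.1·1.46) = 404 - 1.1·410.
So x* = -47/-0.606 = 77.6, and then y* = 410 - 1.46·77.6 = 297.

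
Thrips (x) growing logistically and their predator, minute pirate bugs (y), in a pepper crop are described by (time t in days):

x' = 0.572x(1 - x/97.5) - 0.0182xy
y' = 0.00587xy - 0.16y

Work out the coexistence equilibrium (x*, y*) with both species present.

x* ≈ 27.3, y* ≈ 22.6

From dy/dt = 0 with y > 0: 0.00587x* = 0.16, so x* = 27.3.
Substitute into dx/dt = 0: 0.572(1 - 27.3/97.5) = 0.0182y*.
The bracket is 0.72, giving y* = 0.412/0.0182 = 22.6.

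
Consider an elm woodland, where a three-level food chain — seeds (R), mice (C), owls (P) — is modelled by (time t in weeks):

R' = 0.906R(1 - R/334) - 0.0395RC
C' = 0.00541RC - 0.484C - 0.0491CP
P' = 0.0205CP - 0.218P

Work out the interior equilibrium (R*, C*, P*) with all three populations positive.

From dP/dt = 0: 0.0205C* = 0.218, so C* = 10.6.
From dR/dt = 0: 0.906(1 - R*/334) = 0.0395·10.6, giving R* = 334·(1 - 0.464) = 179.
From dC/dt = 0: 0.00541·179 - 0.484 = 0.0491P*, so P* = 0.485/0.0491 = 9.88.

R* ≈ 179, C* ≈ 10.6, P* ≈ 9.88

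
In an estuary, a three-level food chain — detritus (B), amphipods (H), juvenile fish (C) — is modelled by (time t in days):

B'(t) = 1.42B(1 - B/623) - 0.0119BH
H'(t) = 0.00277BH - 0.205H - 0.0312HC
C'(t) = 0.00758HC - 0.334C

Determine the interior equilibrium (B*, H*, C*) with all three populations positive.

B* ≈ 393, H* ≈ 44.1, C* ≈ 28.3

From dC/dt = 0: 0.00758H* = 0.334, so H* = 44.1.
From dB/dt = 0: 1.42(1 - B*/623) = 0.0119·44.1, giving B* = 623·(1 - 0.369) = 393.
From dH/dt = 0: 0.00277·393 - 0.205 = 0.0312C*, so C* = 0.883/0.0312 = 28.3.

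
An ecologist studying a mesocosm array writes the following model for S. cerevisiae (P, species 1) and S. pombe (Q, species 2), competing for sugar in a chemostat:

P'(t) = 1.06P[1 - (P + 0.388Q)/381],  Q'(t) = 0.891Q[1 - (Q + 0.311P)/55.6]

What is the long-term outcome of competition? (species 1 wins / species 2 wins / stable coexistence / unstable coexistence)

species 1 excludes species 2

Compare the nullcline intercepts: K1/α12 = 381/0.388 = 982 > K2 = 55.6; K2/α21 = 55.6/0.311 = 179 < K1 = 381.
Since the inequalities point opposite ways, species 1 can invade but species 2 cannot.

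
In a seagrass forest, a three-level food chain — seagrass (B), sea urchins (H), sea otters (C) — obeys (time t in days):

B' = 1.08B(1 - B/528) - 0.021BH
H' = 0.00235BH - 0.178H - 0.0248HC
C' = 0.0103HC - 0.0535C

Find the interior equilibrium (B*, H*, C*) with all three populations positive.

From dC/dt = 0: 0.0103H* = 0.0535, so H* = 5.19.
From dB/dt = 0: 1.08(1 - B*/528) = 0.021·5.19, giving B* = 528·(1 - 0.101) = 475.
From dH/dt = 0: 0.00235·475 - 0.178 = 0.0248C*, so C* = 0.937/0.0248 = 37.8.

B* ≈ 475, H* ≈ 5.19, C* ≈ 37.8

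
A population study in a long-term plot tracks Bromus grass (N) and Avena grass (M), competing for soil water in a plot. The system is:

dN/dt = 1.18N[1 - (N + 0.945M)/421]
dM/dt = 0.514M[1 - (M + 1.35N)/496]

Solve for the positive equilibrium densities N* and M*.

N* ≈ 173, M* ≈ 262

Setting both brackets to zero gives the nullclines N + 0.945M = 421 and 1.35N + M = 496.
Substituting M = 496 - 1.35N into the first: N(1 - 0.945·1.35) = 421 - 0.945·496.
So N* = -47.7/-0.276 = 173, and then M* = 496 - 1.35·173 = 262.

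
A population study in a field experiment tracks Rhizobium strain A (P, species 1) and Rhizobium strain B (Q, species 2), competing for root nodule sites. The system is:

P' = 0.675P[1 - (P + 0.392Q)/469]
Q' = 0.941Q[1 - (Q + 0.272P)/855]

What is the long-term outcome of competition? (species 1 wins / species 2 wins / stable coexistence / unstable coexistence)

Compare the nullcline intercepts: K1/α12 = 469/0.392 = 1200 > K2 = 855; K2/α21 = 855/0.272 = 3140 > K1 = 469.
Since both inequalities hold, each species can invade when rare, so the interior equilibrium is stable.

stable coexistence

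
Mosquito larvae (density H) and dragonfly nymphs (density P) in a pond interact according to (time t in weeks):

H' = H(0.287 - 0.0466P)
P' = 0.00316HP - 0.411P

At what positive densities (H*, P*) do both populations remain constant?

Set dP/dt = 0 with P > 0: 0.00316H - 0.411 = 0, so H* = 0.411/0.00316 = 130.
Set dH/dt = 0 with H > 0: 0.287 - 0.0466P = 0, so P* = 0.287/0.0466 = 6.16.

H* ≈ 130, P* ≈ 6.16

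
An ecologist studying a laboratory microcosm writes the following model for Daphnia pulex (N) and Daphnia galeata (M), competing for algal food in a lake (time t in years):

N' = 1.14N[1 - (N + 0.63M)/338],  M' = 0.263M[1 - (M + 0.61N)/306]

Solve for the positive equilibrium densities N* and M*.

Setting both brackets to zero gives the nullclines N + 0.63M = 338 and 0.61N + M = 306.
Substituting M = 306 - 0.61N into the first: N(1 - 0.63·0.61) = 338 - 0.63·306.
So N* = 145/0.616 = 236, and then M* = 306 - 0.61·236 = 162.

N* ≈ 236, M* ≈ 162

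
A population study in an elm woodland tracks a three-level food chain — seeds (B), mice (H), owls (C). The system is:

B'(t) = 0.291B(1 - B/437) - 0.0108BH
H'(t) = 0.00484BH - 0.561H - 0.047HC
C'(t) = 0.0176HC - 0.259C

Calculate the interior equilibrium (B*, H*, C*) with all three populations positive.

From dC/dt = 0: 0.0176H* = 0.259, so H* = 14.7.
From dB/dt = 0: 0.291(1 - B*/437) = 0.0108·14.7, giving B* = 437·(1 - 0.546) = 198.
From dH/dt = 0: 0.00484·198 - 0.561 = 0.047C*, so C* = 0.399/0.047 = 8.49.

B* ≈ 198, H* ≈ 14.7, C* ≈ 8.49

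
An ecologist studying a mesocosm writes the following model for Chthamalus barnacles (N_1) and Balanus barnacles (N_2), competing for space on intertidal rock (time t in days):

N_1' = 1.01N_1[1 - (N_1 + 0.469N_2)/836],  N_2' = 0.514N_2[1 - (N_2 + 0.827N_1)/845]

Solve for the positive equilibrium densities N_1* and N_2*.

N_1* ≈ 718, N_2* ≈ 251

Setting both brackets to zero gives the nullclines N_1 + 0.469N_2 = 836 and 0.827N_1 + N_2 = 845.
Substituting N_2 = 845 - 0.827N_1 into the first: N_1(1 - 0.469·0.827) = 836 - 0.469·845.
So N_1* = 440/0.612 = 718, and then N_2* = 845 - 0.827·718 = 251.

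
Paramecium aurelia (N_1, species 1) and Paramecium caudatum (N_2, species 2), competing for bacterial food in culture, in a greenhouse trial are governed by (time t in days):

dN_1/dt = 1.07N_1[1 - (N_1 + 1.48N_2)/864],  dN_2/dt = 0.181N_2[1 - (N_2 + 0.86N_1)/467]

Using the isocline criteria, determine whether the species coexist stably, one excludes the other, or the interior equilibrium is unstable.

species 1 excludes species 2

Compare the nullcline intercepts: K1/α12 = 864/1.48 = 584 > K2 = 467; K2/α21 = 467/0.86 = 543 < K1 = 864.
Since the inequalities point opposite ways, species 1 can invade but species 2 cannot.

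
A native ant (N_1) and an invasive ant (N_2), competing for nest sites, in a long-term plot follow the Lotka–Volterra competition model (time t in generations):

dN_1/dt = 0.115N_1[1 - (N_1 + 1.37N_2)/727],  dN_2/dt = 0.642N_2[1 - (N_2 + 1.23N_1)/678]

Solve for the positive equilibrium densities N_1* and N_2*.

Setting both brackets to zero gives the nullclines N_1 + 1.37N_2 = 727 and 1.23N_1 + N_2 = 678.
Substituting N_2 = 678 - 1.23N_1 into the first: N_1(1 - 1.37·1.23) = 727 - 1.37·678.
So N_1* = -202/-0.685 = 295, and then N_2* = 678 - 1.23·295 = 316.

N_1* ≈ 295, N_2* ≈ 316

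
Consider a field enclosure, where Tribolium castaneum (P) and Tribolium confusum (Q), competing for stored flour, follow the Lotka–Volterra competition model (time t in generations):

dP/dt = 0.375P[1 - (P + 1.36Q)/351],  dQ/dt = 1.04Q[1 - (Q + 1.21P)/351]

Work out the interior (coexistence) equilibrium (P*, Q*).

P* ≈ 196, Q* ≈ 114

Setting both brackets to zero gives the nullclines P + 1.36Q = 351 and 1.21P + Q = 351.
Substituting Q = 351 - 1.21P into the first: P(1 - 1.36·1.21) = 351 - 1.36·351.
So P* = -126/-0.646 = 196, and then Q* = 351 - 1.21·196 = 114.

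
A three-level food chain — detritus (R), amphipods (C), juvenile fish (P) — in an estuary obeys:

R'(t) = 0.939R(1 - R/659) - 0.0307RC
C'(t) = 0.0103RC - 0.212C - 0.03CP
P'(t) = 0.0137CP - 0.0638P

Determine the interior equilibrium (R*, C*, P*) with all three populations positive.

From dP/dt = 0: 0.0137C* = 0.0638, so C* = 4.66.
From dR/dt = 0: 0.939(1 - R*/659) = 0.0307·4.66, giving R* = 659·(1 - 0.152) = 559.
From dC/dt = 0: 0.0103·559 - 0.212 = 0.03P*, so P* = 5.54/0.03 = 185.

R* ≈ 559, C* ≈ 4.66, P* ≈ 185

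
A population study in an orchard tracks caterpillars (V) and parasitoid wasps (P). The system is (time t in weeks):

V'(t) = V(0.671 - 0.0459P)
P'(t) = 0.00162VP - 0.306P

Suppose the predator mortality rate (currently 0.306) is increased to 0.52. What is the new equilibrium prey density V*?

At the interior fixed point, setting dP/dt = 0 with P > 0 fixes V* = (predator death rate)/(VP coefficient) — independent of the other coefficients.
With the change, V* = 0.52/0.00162 = 321; it rises from 189.

V* ≈ 321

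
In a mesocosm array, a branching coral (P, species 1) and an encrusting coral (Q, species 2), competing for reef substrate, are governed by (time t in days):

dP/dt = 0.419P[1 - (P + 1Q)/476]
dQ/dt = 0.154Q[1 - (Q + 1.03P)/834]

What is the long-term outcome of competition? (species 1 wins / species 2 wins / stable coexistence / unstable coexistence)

Compare the nullcline intercepts: K1/α12 = 476/1 = 476 < K2 = 834; K2/α21 = 834/1.03 = 810 > K1 = 476.
Since the inequalities point opposite ways, species 2 can invade but species 1 cannot.

species 2 excludes species 1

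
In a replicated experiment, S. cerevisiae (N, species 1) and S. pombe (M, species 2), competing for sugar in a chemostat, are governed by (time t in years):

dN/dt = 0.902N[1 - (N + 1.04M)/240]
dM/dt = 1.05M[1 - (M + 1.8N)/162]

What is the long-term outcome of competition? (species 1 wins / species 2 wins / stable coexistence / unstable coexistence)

Compare the nullcline intercepts: K1/α12 = 240/1.04 = 231 > K2 = 162; K2/α21 = 162/1.8 = 90 < K1 = 240.
Since the inequalities point opposite ways, species 1 can invade but species 2 cannot.

species 1 excludes species 2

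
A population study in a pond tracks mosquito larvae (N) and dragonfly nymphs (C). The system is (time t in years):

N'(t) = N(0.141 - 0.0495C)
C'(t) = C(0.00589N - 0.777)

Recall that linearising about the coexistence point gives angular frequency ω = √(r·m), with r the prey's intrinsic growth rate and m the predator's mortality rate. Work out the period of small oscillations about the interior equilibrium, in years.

Here r = 0.141 and m = 0.777, so r·m = 0.11.
ω = √0.11 = 0.331 per year, hence T = 2π/ω ≈ 19 years.

T ≈ 19 years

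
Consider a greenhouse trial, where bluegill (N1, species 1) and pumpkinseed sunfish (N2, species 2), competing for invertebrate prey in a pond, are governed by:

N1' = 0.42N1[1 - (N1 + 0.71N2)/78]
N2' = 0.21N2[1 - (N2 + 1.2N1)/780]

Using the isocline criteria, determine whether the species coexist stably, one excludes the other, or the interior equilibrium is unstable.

species 2 excludes species 1

Compare the nullcline intercepts: K1/α12 = 78/0.71 = 110 < K2 = 780; K2/α21 = 780/1.2 = 650 > K1 = 78.
Since the inequalities point opposite ways, species 2 can invade but species 1 cannot.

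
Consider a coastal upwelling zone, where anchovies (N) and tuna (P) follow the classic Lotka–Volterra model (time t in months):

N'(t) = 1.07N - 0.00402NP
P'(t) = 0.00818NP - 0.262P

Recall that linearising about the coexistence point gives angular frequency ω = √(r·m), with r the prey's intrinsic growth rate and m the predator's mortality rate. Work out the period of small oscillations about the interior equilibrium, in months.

T ≈ 11.9 months

Here r = 1.07 and m = 0.262, so r·m = 0.28.
ω = √0.28 = 0.529 per month, hence T = 2π/ω ≈ 11.9 months.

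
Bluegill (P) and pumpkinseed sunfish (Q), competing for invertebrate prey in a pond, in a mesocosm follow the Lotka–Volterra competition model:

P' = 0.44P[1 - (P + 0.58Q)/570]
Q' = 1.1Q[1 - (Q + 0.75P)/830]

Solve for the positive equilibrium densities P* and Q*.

P* ≈ 157, Q* ≈ 712

Setting both brackets to zero gives the nullclines P + 0.58Q = 570 and 0.75P + Q = 830.
Substituting Q = 830 - 0.75P into the first: P(1 - 0.58·0.75) = 570 - 0.58·830.
So P* = 88.6/0.565 = 157, and then Q* = 830 - 0.75·157 = 712.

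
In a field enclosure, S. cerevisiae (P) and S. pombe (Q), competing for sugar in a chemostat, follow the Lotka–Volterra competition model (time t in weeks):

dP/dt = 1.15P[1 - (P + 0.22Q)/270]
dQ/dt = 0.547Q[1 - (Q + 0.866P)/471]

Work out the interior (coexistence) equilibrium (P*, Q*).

P* ≈ 206, Q* ≈ 293

Setting both brackets to zero gives the nullclines P + 0.22Q = 270 and 0.866P + Q = 471.
Substituting Q = 471 - 0.866P into the first: P(1 - 0.22·0.866) = 270 - 0.22·471.
So P* = 166/0.809 = 206, and then Q* = 471 - 0.866·206 = 293.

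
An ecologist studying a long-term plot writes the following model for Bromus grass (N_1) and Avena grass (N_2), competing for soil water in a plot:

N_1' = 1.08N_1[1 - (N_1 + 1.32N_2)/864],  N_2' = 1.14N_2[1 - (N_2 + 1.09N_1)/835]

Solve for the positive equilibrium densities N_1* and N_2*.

N_1* ≈ 543, N_2* ≈ 243

Setting both brackets to zero gives the nullclines N_1 + 1.32N_2 = 864 and 1.09N_1 + N_2 = 835.
Substituting N_2 = 835 - 1.09N_1 into the first: N_1(1 - 1.32·1.09) = 864 - 1.32·835.
So N_1* = -238/-0.439 = 543, and then N_2* = 835 - 1.09·543 = 243.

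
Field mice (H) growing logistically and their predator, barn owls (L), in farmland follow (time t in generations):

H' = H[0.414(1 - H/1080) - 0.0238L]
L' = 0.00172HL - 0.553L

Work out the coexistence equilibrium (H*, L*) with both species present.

From dL/dt = 0 with L > 0: 0.00172H* = 0.553, so H* = 322.
Substitute into dH/dt = 0: 0.414(1 - 322/1080) = 0.0238L*.
The bracket is 0.702, giving L* = 0.291/0.0238 = 12.2.

H* ≈ 322, L* ≈ 12.2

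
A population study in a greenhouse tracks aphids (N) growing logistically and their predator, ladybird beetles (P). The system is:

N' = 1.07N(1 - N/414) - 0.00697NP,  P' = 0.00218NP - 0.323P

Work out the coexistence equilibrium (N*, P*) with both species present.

N* ≈ 148, P* ≈ 98.6

From dP/dt = 0 with P > 0: 0.00218N* = 0.323, so N* = 148.
Substitute into dN/dt = 0: 1.07(1 - 148/414) = 0.00697P*.
The bracket is 0.642, giving P* = 0.687/0.00697 = 98.6.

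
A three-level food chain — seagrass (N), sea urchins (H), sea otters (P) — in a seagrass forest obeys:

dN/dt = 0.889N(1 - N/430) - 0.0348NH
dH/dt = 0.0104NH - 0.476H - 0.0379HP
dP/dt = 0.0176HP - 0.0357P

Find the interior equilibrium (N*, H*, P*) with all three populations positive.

From dP/dt = 0: 0.0176H* = 0.0357, so H* = 2.03.
From dN/dt = 0: 0.889(1 - N*/430) = 0.0348·2.03, giving N* = 430·(1 - 0.0794) = 396.
From dH/dt = 0: 0.0104·396 - 0.476 = 0.0379P*, so P* = 3.64/0.0379 = 96.1.

N* ≈ 396, H* ≈ 2.03, P* ≈ 96.1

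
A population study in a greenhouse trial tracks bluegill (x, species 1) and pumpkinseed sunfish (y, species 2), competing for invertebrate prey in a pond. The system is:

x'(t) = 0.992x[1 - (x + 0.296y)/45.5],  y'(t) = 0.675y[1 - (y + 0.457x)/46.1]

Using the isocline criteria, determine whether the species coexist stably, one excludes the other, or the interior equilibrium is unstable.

Compare the nullcline intercepts: K1/α12 = 45.5/0.296 = 154 > K2 = 46.1; K2/α21 = 46.1/0.457 = 101 > K1 = 45.5.
Since both inequalities hold, each species can invade when rare, so the interior equilibrium is stable.

stable coexistence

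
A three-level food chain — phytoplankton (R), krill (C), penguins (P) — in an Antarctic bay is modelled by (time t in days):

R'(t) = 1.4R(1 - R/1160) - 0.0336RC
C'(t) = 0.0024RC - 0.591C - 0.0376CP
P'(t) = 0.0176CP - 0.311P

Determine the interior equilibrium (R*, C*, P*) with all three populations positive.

From dP/dt = 0: 0.0176C* = 0.311, so C* = 17.7.
From dR/dt = 0: 1.4(1 - R*/1160) = 0.0336·17.7, giving R* = 1160·(1 - 0.424) = 668.
From dC/dt = 0: 0.0024·668 - 0.591 = 0.0376P*, so P* = 1.01/0.0376 = 26.9.

R* ≈ 668, C* ≈ 17.7, P* ≈ 26.9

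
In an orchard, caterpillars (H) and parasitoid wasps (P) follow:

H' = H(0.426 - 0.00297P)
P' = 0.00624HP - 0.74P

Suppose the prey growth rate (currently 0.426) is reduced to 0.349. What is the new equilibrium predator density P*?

At the interior fixed point, setting dH/dt = 0 with H > 0 fixes P* = (prey growth rate)/(HP coefficient) — independent of the other coefficients.
With the change, P* = 0.349/0.00297 = 118; it falls from 143.

P* ≈ 118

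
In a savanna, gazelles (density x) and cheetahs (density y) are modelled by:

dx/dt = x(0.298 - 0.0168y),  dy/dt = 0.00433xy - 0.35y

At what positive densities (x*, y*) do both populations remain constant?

x* ≈ 80.8, y* ≈ 17.7

Set dy/dt = 0 with y > 0: 0.00433x - 0.35 = 0, so x* = 0.35/0.00433 = 80.8.
Set dx/dt = 0 with x > 0: 0.298 - 0.0168y = 0, so y* = 0.298/0.0168 = 17.7.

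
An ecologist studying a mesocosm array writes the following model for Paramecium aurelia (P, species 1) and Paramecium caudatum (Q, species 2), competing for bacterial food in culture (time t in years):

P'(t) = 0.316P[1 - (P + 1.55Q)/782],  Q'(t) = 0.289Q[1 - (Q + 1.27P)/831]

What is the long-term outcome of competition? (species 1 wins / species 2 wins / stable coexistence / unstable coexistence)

Compare the nullcline intercepts: K1/α12 = 782/1.55 = 505 < K2 = 831; K2/α21 = 831/1.27 = 654 < K1 = 782.
Since both are reversed, neither can invade when rare; the interior point is a saddle.

unstable coexistence (outcome depends on initial conditions)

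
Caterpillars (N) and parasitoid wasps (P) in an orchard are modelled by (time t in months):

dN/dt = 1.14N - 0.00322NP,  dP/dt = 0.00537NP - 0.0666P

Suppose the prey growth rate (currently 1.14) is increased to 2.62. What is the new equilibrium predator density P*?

At the interior fixed point, setting dN/dt = 0 with N > 0 fixes P* = (prey growth rate)/(NP coefficient) — independent of the other coefficients.
With the change, P* = 2.62/0.00322 = 814; it rises from 354.

P* ≈ 814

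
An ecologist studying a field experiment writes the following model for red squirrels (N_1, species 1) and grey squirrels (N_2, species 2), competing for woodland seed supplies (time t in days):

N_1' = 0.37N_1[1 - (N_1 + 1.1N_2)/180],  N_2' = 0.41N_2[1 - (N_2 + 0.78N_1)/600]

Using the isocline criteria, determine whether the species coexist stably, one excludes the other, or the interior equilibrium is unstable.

Compare the nullcline intercepts: K1/α12 = 180/1.1 = 164 < K2 = 600; K2/α21 = 600/0.78 = 769 > K1 = 180.
Since the inequalities point opposite ways, species 2 can invade but species 1 cannot.

species 2 excludes species 1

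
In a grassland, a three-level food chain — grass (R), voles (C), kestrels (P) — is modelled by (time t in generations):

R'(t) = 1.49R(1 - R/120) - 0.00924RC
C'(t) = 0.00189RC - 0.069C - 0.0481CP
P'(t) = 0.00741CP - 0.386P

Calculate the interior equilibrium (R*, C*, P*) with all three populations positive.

R* ≈ 81.2, C* ≈ 52.1, P* ≈ 1.76

From dP/dt = 0: 0.00741C* = 0.386, so C* = 52.1.
From dR/dt = 0: 1.49(1 - R*/120) = 0.00924·52.1, giving R* = 120·(1 - 0.323) = 81.2.
From dC/dt = 0: 0.00189·81.2 - 0.069 = 0.0481P*, so P* = 0.0845/0.0481 = 1.76.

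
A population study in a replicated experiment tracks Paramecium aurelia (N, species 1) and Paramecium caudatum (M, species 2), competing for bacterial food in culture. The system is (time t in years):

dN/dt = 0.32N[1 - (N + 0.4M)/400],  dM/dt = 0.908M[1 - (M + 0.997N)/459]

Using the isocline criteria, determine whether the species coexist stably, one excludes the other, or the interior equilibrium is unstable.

stable coexistence

Compare the nullcline intercepts: K1/α12 = 400/0.4 = 1000 > K2 = 459; K2/α21 = 459/0.997 = 460 > K1 = 400.
Since both inequalities hold, each species can invade when rare, so the interior equilibrium is stable.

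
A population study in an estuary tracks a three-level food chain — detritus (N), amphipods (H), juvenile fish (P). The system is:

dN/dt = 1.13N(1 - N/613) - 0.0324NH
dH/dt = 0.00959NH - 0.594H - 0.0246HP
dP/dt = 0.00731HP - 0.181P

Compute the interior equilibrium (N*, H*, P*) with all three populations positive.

N* ≈ 178, H* ≈ 24.8, P* ≈ 45.2

From dP/dt = 0: 0.00731H* = 0.181, so H* = 24.8.
From dN/dt = 0: 1.13(1 - N*/613) = 0.0324·24.8, giving N* = 613·(1 - 0.71) = 178.
From dH/dt = 0: 0.00959·178 - 0.594 = 0.0246P*, so P* = 1.11/0.0246 = 45.2.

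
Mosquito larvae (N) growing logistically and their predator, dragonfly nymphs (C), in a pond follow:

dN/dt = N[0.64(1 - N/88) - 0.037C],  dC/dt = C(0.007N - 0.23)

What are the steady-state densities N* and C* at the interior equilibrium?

N* ≈ 32.9, C* ≈ 10.8

From dC/dt = 0 with C > 0: 0.007N* = 0.23, so N* = 32.9.
Substitute into dN/dt = 0: 0.64(1 - 32.9/88) = 0.037C*.
The bracket is 0.627, giving C* = 0.401/0.037 = 10.8.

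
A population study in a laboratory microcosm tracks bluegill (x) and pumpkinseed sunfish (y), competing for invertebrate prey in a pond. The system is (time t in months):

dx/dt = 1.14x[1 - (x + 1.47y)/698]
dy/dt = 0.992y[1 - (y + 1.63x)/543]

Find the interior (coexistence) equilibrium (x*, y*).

Setting both brackets to zero gives the nullclines x + 1.47y = 698 and 1.63x + y = 543.
Substituting y = 543 - 1.63x into the first: x(1 - 1.47·1.63) = 698 - 1.47·543.
So x* = -100/-1.4 = 71.8, and then y* = 543 - 1.63·71.8 = 426.

x* ≈ 71.8, y* ≈ 426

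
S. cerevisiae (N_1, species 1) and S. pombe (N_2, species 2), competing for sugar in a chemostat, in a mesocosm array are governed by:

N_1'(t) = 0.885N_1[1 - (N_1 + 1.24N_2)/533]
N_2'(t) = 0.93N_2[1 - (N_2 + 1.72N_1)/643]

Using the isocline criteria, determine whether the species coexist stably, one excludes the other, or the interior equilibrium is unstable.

Compare the nullcline intercepts: K1/α12 = 533/1.24 = 430 < K2 = 643; K2/α21 = 643/1.72 = 374 < K1 = 533.
Since both are reversed, neither can invade when rare; the interior point is a saddle.

unstable coexistence (outcome depends on initial conditions)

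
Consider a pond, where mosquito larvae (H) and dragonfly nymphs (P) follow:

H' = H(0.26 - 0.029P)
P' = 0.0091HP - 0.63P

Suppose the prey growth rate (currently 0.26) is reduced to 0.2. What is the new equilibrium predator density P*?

At the interior fixed point, setting dH/dt = 0 with H > 0 fixes P* = (prey growth rate)/(HP coefficient) — independent of the other coefficients.
With the change, P* = 0.2/0.029 = 6.9; it falls from 8.97.

P* ≈ 6.9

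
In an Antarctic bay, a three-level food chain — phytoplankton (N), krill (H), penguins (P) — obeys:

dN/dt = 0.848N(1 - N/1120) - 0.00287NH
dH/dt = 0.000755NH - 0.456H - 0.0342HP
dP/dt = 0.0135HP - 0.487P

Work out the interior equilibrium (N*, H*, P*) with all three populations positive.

From dP/dt = 0: 0.0135H* = 0.487, so H* = 36.1.
From dN/dt = 0: 0.848(1 - N*/1120) = 0.00287·36.1, giving N* = 1120·(1 - 0.122) = 983.
From dH/dt = 0: 0.000755·983 - 0.456 = 0.0342P*, so P* = 0.286/0.0342 = 8.37.

N* ≈ 983, H* ≈ 36.1, P* ≈ 8.37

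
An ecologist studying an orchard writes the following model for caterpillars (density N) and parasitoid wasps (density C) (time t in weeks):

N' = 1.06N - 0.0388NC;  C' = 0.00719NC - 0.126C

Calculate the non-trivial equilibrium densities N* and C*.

N* ≈ 17.5, C* ≈ 27.3

Set dC/dt = 0 with C > 0: 0.00719N - 0.126 = 0, so N* = 0.126/0.00719 = 17.5.
Set dN/dt = 0 with N > 0: 1.06 - 0.0388C = 0, so C* = 1.06/0.0388 = 27.3.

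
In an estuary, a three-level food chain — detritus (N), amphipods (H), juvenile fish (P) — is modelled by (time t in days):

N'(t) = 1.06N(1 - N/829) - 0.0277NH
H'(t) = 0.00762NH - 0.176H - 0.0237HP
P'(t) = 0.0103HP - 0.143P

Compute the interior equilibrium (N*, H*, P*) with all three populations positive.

N* ≈ 528, H* ≈ 13.9, P* ≈ 162

From dP/dt = 0: 0.0103H* = 0.143, so H* = 13.9.
From dN/dt = 0: 1.06(1 - N*/829) = 0.0277·13.9, giving N* = 829·(1 - 0.363) = 528.
From dH/dt = 0: 0.00762·528 - 0.176 = 0.0237P*, so P* = 3.85/0.0237 = 162.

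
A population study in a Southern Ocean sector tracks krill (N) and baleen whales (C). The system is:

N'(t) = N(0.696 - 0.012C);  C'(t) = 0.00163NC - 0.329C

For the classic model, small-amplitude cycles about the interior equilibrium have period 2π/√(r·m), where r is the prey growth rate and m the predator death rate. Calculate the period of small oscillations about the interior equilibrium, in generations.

T ≈ 13.1 generations

Here r = 0.696 and m = 0.329, so r·m = 0.229.
ω = √0.229 = 0.479 per generation, hence T = 2π/ω ≈ 13.1 generations.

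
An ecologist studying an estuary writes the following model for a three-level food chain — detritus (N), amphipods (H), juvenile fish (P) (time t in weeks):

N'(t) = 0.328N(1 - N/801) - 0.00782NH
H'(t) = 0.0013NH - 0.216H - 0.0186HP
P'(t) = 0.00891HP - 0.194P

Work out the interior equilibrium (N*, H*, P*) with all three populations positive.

N* ≈ 385, H* ≈ 21.8, P* ≈ 15.3

From dP/dt = 0: 0.00891H* = 0.194, so H* = 21.8.
From dN/dt = 0: 0.328(1 - N*/801) = 0.00782·21.8, giving N* = 801·(1 - 0.519) = 385.
From dH/dt = 0: 0.0013·385 - 0.216 = 0.0186P*, so P* = 0.285/0.0186 = 15.3.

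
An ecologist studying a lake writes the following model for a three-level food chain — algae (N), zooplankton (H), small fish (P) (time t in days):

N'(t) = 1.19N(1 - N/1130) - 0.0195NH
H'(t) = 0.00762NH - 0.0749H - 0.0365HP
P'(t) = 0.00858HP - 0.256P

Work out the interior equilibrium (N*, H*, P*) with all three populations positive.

N* ≈ 578, H* ≈ 29.8, P* ≈ 119

From dP/dt = 0: 0.00858H* = 0.256, so H* = 29.8.
From dN/dt = 0: 1.19(1 - N*/1130) = 0.0195·29.8, giving N* = 1130·(1 - 0.489) = 578.
From dH/dt = 0: 0.00762·578 - 0.0749 = 0.0365P*, so P* = 4.33/0.0365 = 119.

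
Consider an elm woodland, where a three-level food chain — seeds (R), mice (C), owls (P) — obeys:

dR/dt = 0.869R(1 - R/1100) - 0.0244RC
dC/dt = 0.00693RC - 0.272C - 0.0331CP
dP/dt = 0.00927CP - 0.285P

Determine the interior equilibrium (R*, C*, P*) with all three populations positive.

R* ≈ 150, C* ≈ 30.7, P* ≈ 23.3

From dP/dt = 0: 0.00927C* = 0.285, so C* = 30.7.
From dR/dt = 0: 0.869(1 - R*/1100) = 0.0244·30.7, giving R* = 1100·(1 - 0.863) = 150.
From dC/dt = 0: 0.00693·150 - 0.272 = 0.0331P*, so P* = 0.77/0.0331 = 23.3.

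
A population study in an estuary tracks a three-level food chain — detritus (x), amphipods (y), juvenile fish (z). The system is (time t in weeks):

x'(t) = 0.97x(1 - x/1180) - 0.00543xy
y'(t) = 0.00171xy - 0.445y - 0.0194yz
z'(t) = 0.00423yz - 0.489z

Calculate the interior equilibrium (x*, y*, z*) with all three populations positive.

From dz/dt = 0: 0.00423y* = 0.489, so y* = 116.
From dx/dt = 0: 0.97(1 - x*/1180) = 0.00543·116, giving x* = 1180·(1 - 0.647) = 416.
From dy/dt = 0: 0.00171·416 - 0.445 = 0.0194z*, so z* = 0.267/0.0194 = 13.8.

x* ≈ 416, y* ≈ 116, z* ≈ 13.8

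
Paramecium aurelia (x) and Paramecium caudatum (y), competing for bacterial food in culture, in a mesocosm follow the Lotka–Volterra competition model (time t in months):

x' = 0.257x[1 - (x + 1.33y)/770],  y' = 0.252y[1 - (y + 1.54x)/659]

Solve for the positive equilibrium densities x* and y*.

x* ≈ 102, y* ≈ 503

Setting both brackets to zero gives the nullclines x + 1.33y = 770 and 1.54x + y = 659.
Substituting y = 659 - 1.54x into the first: x(1 - 1.33·1.54) = 770 - 1.33·659.
So x* = -106/-1.05 = 102, and then y* = 659 - 1.54·102 = 503.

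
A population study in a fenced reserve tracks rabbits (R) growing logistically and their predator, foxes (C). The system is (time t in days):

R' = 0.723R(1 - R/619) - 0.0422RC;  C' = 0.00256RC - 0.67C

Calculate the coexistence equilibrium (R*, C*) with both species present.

R* ≈ 262, C* ≈ 9.89

From dC/dt = 0 with C > 0: 0.00256R* = 0.67, so R* = 262.
Substitute into dR/dt = 0: 0.723(1 - 262/619) = 0.0422C*.
The bracket is 0.577, giving C* = 0.417/0.0422 = 9.89.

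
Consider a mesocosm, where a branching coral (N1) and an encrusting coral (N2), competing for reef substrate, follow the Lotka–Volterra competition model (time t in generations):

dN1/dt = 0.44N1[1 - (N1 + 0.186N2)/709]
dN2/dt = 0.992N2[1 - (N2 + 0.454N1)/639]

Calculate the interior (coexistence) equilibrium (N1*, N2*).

Setting both brackets to zero gives the nullclines N1 + 0.186N2 = 709 and 0.454N1 + N2 = 639.
Substituting N2 = 639 - 0.454N1 into the first: N1(1 - 0.186·0.454) = 709 - 0.186·639.
So N1* = 590/0.916 = 645, and then N2* = 639 - 0.454·645 = 346.

N1* ≈ 645, N2* ≈ 346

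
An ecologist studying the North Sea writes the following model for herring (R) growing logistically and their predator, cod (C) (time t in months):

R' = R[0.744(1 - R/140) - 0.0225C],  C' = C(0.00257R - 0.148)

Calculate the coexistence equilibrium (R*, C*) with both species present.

From dC/dt = 0 with C > 0: 0.00257R* = 0.148, so R* = 57.6.
Substitute into dR/dt = 0: 0.744(1 - 57.6/140) = 0.0225C*.
The bracket is 0.589, giving C* = 0.438/0.0225 = 19.5.

R* ≈ 57.6, C* ≈ 19.5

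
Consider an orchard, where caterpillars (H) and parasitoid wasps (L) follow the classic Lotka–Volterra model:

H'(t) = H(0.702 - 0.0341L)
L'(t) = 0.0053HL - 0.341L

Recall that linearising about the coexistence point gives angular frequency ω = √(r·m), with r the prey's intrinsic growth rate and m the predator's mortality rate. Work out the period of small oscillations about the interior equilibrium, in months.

Here r = 0.702 and m = 0.341, so r·m = 0.239.
ω = √0.239 = 0.489 per month, hence T = 2π/ω ≈ 12.8 months.

T ≈ 12.8 months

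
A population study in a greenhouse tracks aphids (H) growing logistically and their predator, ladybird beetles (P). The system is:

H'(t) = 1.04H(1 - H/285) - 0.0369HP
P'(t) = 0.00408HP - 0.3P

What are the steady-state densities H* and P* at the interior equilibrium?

From dP/dt = 0 with P > 0: 0.00408H* = 0.3, so H* = 73.5.
Substitute into dH/dt = 0: 1.04(1 - 73.5/285) = 0.0369P*.
The bracket is 0.742, giving P* = 0.772/0.0369 = 20.9.

H* ≈ 73.5, P* ≈ 20.9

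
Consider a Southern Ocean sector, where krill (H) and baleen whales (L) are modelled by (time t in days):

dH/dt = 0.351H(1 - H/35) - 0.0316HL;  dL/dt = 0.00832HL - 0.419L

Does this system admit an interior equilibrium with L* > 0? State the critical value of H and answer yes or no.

The predator equation gives dL/dt > 0 only when H > 0.419/0.00832 = 50.4.
Without the predator, H → K = 35. Since 35 < 50.4, the predator cannot invade.

Threshold H = 50.4; K < 50.4, so no, the predator goes extinct.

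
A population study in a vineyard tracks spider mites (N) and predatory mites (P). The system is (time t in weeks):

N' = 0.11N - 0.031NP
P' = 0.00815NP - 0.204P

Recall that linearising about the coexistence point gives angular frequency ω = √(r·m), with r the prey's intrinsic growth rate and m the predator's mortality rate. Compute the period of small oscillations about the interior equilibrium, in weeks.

Here r = 0.11 and m = 0.204, so r·m = 0.0224.
ω = √0.0224 = 0.15 per week, hence T = 2π/ω ≈ 41.9 weeks.

T ≈ 41.9 weeks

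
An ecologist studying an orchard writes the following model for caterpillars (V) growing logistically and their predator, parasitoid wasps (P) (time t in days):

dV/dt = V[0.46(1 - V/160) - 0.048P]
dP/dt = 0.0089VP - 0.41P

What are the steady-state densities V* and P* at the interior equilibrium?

From dP/dt = 0 with P > 0: 0.0089V* = 0.41, so V* = 46.1.
Substitute into dV/dt = 0: 0.46(1 - 46.1/160) = 0.048P*.
The bracket is 0.712, giving P* = 0.328/0.048 = 6.82.

V* ≈ 46.1, P* ≈ 6.82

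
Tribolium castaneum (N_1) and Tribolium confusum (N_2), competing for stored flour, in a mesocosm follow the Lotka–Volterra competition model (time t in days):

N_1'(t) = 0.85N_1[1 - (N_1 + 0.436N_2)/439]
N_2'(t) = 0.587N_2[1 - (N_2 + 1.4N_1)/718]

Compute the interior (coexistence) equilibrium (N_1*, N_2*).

Setting both brackets to zero gives the nullclines N_1 + 0.436N_2 = 439 and 1.4N_1 + N_2 = 718.
Substituting N_2 = 718 - 1.4N_1 into the first: N_1(1 - 0.436·1.4) = 439 - 0.436·718.
So N_1* = 126/0.39 = 323, and then N_2* = 718 - 1.4·323 = 265.

N_1* ≈ 323, N_2* ≈ 265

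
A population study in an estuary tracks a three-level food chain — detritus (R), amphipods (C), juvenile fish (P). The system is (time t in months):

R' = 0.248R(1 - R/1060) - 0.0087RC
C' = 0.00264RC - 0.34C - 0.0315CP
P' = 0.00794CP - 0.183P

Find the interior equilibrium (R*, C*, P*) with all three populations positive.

R* ≈ 203, C* ≈ 23, P* ≈ 6.22

From dP/dt = 0: 0.00794C* = 0.183, so C* = 23.
From dR/dt = 0: 0.248(1 - R*/1060) = 0.0087·23, giving R* = 1060·(1 - 0.809) = 203.
From dC/dt = 0: 0.00264·203 - 0.34 = 0.0315P*, so P* = 0.196/0.0315 = 6.22.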